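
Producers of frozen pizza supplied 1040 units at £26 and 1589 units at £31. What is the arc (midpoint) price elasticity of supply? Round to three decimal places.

2.381

ΔQ = 1589 − 1040 = 549; ΔP = 31 − 26 = 5.
Midpoints: P̄ = 28.50, Q̄ = 1314.5.
ε_s = (ΔQ/ΔP)(P̄/Q̄) = (549/5)(28.50/1314.5).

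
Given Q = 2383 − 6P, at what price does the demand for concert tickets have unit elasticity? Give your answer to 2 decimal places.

For linear demand Q = a − bP, ε = −bP/(a − bP). |ε| = 1 when bP = a − bP, i.e. P = a/(2b).
P = 2383/(2·6) = 2383/12 = 198.5833.

198.58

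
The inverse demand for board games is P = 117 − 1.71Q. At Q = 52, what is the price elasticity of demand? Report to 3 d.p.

-0.316

At Q = 52, P = 117 − 1.71(52) = 28.08.
dP/dQ = −1.71, so dQ/dP = 1/(−1.71) = -0.585.
ε = (dQ/dP)(P/Q) = (-0.585)(28.08/52).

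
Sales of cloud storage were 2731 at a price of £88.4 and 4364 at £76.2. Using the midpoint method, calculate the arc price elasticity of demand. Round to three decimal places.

-3.105

ΔQ = 4364 − 2731 = 1633; ΔP = 76.2 − 88.4 = -12.2.
Midpoints: P̄ = 82.30, Q̄ = 3547.5.
ε = (ΔQ/ΔP)(P̄/Q̄) = (1633/-12.2)(82.30/3547.5).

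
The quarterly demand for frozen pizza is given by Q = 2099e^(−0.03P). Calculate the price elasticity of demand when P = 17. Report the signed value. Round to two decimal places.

-0.51

At P = 17, Q = 1260.440.
dQ/dP = −0.03·2099e^(−0.03P) = −0.03Q = -37.813.
ε = (dQ/dP)(P/Q) = (-37.813)(17/1260.440).
|ε| < 1, so demand is inelastic at this price.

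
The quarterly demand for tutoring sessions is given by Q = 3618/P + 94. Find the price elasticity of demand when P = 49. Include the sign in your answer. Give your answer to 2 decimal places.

At P = 49, Q = 167.837.
dQ/dP = −3618/P² = -1.507.
ε = (dQ/dP)(P/Q) = (-1.507)(49/167.837).
|ε| < 1, so demand is inelastic at this price.

-0.44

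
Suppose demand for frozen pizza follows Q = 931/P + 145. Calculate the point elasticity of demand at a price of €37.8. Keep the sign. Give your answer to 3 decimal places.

At P = 37.8, Q = 169.630.
dQ/dP = −931/P² = -0.652.
ε = (dQ/dP)(P/Q) = (-0.652)(37.8/169.630).
|ε| < 1, so demand is inelastic at this price.

-0.145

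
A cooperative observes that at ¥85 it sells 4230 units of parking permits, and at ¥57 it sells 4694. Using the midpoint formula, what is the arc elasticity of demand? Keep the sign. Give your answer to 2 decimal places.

-0.26

ΔQ = 4694 − 4230 = 464; ΔP = 57 − 85 = -28.
Midpoints: P̄ = 71.00, Q̄ = 4462.0.
ε = (ΔQ/ΔP)(P̄/Q̄) = (464/-28)(71.00/4462.0).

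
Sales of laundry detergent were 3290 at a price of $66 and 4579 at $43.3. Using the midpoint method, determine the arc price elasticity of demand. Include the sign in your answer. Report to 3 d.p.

ΔQ = 4579 − 3290 = 1289; ΔP = 43.3 − 66 = -22.7.
Midpoints: P̄ = 54.65, Q̄ = 3934.5.
ε = (ΔQ/ΔP)(P̄/Q̄) = (1289/-22.7)(54.65/3934.5).

-0.789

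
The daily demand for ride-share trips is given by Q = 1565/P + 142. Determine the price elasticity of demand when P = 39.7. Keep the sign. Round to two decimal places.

-0.22

At P = 39.7, Q = 181.421.
dQ/dP = −1565/P² = -0.993.
ε = (dQ/dP)(P/Q) = (-0.993)(39.7/181.421).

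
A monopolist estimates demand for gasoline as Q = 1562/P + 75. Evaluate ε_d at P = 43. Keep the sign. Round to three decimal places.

At P = 43, Q = 111.326.
dQ/dP = −1562/P² = -0.845.
ε = (dQ/dP)(P/Q) = (-0.845)(43/111.326).
|ε| < 1, so demand is inelastic at this price.

-0.326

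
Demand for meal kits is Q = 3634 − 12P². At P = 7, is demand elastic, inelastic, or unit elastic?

inelastic

Q = 3046, dQ/dP = -168.
ε = (dQ/dP)(P/Q) ≈ -0.386.
|ε| = 0.39 < 1.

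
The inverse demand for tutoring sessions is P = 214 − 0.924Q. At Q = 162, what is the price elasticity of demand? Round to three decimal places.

At Q = 162, P = 214 − 0.924(162) = 64.31.
dP/dQ = −0.924, so dQ/dP = 1/(−0.924) = -1.082.
ε = (dQ/dP)(P/Q) = (-1.082)(64.31/162).

-0.430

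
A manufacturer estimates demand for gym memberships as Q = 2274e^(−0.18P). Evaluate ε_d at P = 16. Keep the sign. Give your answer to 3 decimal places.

-2.880

At P = 16, Q = 127.650.
dQ/dP = −0.18·2274e^(−0.18P) = −0.18Q = -22.977.
ε = (dQ/dP)(P/Q) = (-22.977)(16/127.650).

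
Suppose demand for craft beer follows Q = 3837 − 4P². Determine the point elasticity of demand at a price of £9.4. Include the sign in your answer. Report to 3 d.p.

At P = 9.4, Q = 3483.560.
dQ/dP = −8P = -75.200.
ε = (dQ/dP)(P/Q) = (-75.200)(9.4/3483.560).
|ε| < 1, so demand is inelastic at this price.

-0.203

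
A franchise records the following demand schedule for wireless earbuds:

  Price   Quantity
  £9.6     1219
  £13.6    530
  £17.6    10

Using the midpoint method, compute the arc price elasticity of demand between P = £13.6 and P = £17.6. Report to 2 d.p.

-7.51

At P = 13.6, Q = 530; at P = 17.6, Q = 10.
ΔQ = -520, ΔP = 4.0. Midpoints: P̄ = 15.60, Q̄ = 270.0.
ε = (ΔQ/ΔP)(P̄/Q̄) = (-520/4.0)(15.60/270.0).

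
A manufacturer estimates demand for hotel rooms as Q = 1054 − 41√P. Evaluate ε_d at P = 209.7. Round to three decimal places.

-0.645

At P = 209.7, Q = 460.278.
dQ/dP = −41/(2√P) = -1.416.
ε = (dQ/dP)(P/Q) = (-1.416)(209.7/460.278).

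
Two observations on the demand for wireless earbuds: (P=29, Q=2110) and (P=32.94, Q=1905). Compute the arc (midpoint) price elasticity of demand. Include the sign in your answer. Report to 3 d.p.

ΔQ = 1905 − 2110 = -205; ΔP = 32.94 − 29 = 3.94.
Midpoints: P̄ = 30.97, Q̄ = 2007.5.
ε = (ΔQ/ΔP)(P̄/Q̄) = (-205/3.94)(30.97/2007.5).

-0.803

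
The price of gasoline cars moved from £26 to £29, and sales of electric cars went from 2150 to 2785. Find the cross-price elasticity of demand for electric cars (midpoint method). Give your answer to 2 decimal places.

ΔQ_x = 2785 − 2150 = 635; ΔP_y = 29 − 26 = 3.
Midpoints: P̄_y = 27.50, Q̄_x = 2467.5.
ε_xy = (ΔQ_x/ΔP_y)(P̄_y/Q̄_x) = (635/3)(27.50/2467.5).
ε_xy > 0, so the goods are substitutes.

2.36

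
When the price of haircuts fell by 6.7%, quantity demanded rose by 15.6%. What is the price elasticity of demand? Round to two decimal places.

ε = %ΔQ / %ΔP = (15.6)/(-6.7) = -2.328.

-2.33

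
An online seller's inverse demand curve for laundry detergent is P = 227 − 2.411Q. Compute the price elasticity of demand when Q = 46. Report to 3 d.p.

-1.047

At Q = 46, P = 227 − 2.411(46) = 116.09.
dP/dQ = −2.411, so dQ/dP = 1/(−2.411) = -0.415.
ε = (dQ/dP)(P/Q) = (-0.415)(116.09/46).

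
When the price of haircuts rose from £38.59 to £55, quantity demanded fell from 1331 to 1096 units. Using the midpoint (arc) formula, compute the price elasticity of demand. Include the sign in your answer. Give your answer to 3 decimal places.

ΔQ = 1096 − 1331 = -235; ΔP = 55 − 38.59 = 16.41.
Midpoints: P̄ = 46.80, Q̄ = 1213.5.
ε = (ΔQ/ΔP)(P̄/Q̄) = (-235/16.41)(46.80/1213.5).

-0.552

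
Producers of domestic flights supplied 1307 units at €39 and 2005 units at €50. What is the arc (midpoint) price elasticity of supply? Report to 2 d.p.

1.71

ΔQ = 2005 − 1307 = 698; ΔP = 50 − 39 = 11.
Midpoints: P̄ = 44.50, Q̄ = 1656.0.
ε_s = (ΔQ/ΔP)(P̄/Q̄) = (698/11)(44.50/1656.0).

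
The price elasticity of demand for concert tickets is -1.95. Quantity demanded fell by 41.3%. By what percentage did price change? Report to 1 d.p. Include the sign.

21.2%

%ΔP ≈ %ΔQ / ε = (-41.3%)/(-1.95) = 21.18%.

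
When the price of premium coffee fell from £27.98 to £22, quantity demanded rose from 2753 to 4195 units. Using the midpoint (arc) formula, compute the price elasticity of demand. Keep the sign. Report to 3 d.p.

ΔQ = 4195 − 2753 = 1442; ΔP = 22 − 27.98 = -5.98.
Midpoints: P̄ = 24.99, Q̄ = 3474.0.
ε = (ΔQ/ΔP)(P̄/Q̄) = (1442/-5.98)(24.99/3474.0).

-1.735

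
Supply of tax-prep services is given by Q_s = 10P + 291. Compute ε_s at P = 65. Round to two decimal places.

At P = 65, Q_s = 941.
dQ_s/dP = 10.
ε_s = (dQ_s/dP)(P/Q_s) = (10)(65/941).

0.69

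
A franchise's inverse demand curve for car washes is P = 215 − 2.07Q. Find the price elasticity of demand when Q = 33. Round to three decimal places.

-2.147

At Q = 33, P = 215 − 2.07(33) = 146.69.
dP/dQ = −2.07, so dQ/dP = 1/(−2.07) = -0.483.
ε = (dQ/dP)(P/Q) = (-0.483)(146.69/33).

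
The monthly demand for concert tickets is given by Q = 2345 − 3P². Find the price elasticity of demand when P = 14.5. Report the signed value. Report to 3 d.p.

At P = 14.5, Q = 1714.250.
dQ/dP = −6P = -87.
ε = (dQ/dP)(P/Q) = (-87)(14.5/1714.250).

-0.736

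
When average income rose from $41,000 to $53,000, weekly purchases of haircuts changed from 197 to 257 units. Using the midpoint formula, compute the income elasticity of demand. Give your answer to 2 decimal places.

ΔQ = 60, ΔI = 12000. Midpoints: Ī = 47,000, Q̄ = 227.0.
ε_I = (ΔQ/ΔI)(Ī/Q̄) = (60/12000)(47000/227.0).

1.04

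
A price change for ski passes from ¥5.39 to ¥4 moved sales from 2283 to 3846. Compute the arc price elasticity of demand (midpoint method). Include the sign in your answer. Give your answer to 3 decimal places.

-1.723

ΔQ = 3846 − 2283 = 1563; ΔP = 4 − 5.39 = -1.39.
Midpoints: P̄ = 4.70, Q̄ = 3064.5.
ε = (ΔQ/ΔP)(P̄/Q̄) = (1563/-1.39)(4.70/3064.5).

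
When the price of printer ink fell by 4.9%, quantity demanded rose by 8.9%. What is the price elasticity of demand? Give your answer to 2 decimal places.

ε = %ΔQ / %ΔP = (8.9)/(-4.9) = -1.816.

-1.82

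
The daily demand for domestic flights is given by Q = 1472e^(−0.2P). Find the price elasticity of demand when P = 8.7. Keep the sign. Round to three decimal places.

At P = 8.7, Q = 258.366.
dQ/dP = −0.2·1472e^(−0.2P) = −0.2Q = -51.673.
ε = (dQ/dP)(P/Q) = (-51.673)(8.7/258.366).

-1.740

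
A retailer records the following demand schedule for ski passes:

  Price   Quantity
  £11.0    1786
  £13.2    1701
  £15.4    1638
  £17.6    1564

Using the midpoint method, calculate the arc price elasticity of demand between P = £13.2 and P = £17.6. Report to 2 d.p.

At P = 13.2, Q = 1701; at P = 17.6, Q = 1564.
ΔQ = -137, ΔP = 4.4. Midpoints: P̄ = 15.40, Q̄ = 1632.5.
ε = (ΔQ/ΔP)(P̄/Q̄) = (-137/4.4)(15.40/1632.5).

-0.29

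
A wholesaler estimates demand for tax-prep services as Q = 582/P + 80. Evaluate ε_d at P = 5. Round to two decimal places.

-0.59

At P = 5, Q = 196.400.
dQ/dP = −582/P² = -23.280.
ε = (dQ/dP)(P/Q) = (-23.280)(5/196.400).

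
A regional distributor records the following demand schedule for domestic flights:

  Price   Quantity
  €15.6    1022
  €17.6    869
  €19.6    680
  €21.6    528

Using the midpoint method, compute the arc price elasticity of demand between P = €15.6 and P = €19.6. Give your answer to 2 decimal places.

At P = 15.6, Q = 1022; at P = 19.6, Q = 680.
ΔQ = -342, ΔP = 4.0. Midpoints: P̄ = 17.60, Q̄ = 851.0.
ε = (ΔQ/ΔP)(P̄/Q̄) = (-342/4.0)(17.60/851.0).

-1.77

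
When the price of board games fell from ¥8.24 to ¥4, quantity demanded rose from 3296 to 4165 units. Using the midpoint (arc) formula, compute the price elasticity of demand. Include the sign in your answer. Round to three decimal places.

ΔQ = 4165 − 3296 = 869; ΔP = 4 − 8.24 = -4.24.
Midpoints: P̄ = 6.12, Q̄ = 3730.5.
ε = (ΔQ/ΔP)(P̄/Q̄) = (869/-4.24)(6.12/3730.5).

-0.336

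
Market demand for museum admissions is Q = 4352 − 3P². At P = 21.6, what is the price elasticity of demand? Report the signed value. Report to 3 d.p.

At P = 21.6, Q = 2952.320.
dQ/dP = −6P = -129.600.
ε = (dQ/dP)(P/Q) = (-129.600)(21.6/2952.320).

-0.948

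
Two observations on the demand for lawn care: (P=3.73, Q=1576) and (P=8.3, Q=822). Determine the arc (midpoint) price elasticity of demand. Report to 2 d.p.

-0.83

ΔQ = 822 − 1576 = -754; ΔP = 8.3 − 3.73 = 4.57.
Midpoints: P̄ = 6.02, Q̄ = 1199.0.
ε = (ΔQ/ΔP)(P̄/Q̄) = (-754/4.57)(6.02/1199.0).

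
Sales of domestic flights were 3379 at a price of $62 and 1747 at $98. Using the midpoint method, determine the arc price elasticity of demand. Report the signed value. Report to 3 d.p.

ΔQ = 1747 − 3379 = -1632; ΔP = 98 − 62 = 36.
Midpoints: P̄ = 80.00, Q̄ = 2563.0.
ε = (ΔQ/ΔP)(P̄/Q̄) = (-1632/36)(80.00/2563.0).

-1.415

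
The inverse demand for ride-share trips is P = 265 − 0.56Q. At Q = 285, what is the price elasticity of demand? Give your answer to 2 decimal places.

-0.66

At Q = 285, P = 265 − 0.56(285) = 105.40.
dP/dQ = −0.56, so dQ/dP = 1/(−0.56) = -1.786.
ε = (dQ/dP)(P/Q) = (-1.786)(105.40/285).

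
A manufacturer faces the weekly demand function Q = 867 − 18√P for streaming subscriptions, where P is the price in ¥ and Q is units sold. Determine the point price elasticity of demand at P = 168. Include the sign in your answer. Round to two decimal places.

-0.18

At P = 168, Q = 633.693.
dQ/dP = −18/(2√P) = -0.694.
ε = (dQ/dP)(P/Q) = (-0.694)(168/633.693).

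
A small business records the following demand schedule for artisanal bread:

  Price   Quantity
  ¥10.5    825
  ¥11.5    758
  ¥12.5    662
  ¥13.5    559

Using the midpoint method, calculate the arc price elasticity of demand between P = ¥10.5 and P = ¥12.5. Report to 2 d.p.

-1.26

At P = 10.5, Q = 825; at P = 12.5, Q = 662.
ΔQ = -163, ΔP = 2.0. Midpoints: P̄ = 11.50, Q̄ = 743.5.
ε = (ΔQ/ΔP)(P̄/Q̄) = (-163/2.0)(11.50/743.5).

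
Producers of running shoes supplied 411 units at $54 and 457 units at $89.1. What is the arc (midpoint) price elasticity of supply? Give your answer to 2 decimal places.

0.22

ΔQ = 457 − 411 = 46; ΔP = 89.1 − 54 = 35.1.
Midpoints: P̄ = 71.55, Q̄ = 434.0.
ε_s = (ΔQ/ΔP)(P̄/Q̄) = (46/35.1)(71.55/434.0).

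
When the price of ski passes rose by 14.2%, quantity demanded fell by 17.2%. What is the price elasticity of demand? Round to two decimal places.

ε = %ΔQ / %ΔP = (-17.2)/(14.2) = -1.211.

-1.21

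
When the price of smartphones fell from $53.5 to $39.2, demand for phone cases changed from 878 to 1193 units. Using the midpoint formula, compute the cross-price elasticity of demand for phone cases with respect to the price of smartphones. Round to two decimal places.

-0.99

ΔQ_x = 1193 − 878 = 315; ΔP_y = 39.2 − 53.5 = -14.3.
Midpoints: P̄_y = 46.35, Q̄_x = 1035.5.
ε_xy = (ΔQ_x/ΔP_y)(P̄_y/Q̄_x) = (315/-14.3)(46.35/1035.5).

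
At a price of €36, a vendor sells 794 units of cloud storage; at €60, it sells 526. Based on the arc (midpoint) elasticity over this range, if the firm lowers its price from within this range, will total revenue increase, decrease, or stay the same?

Arc ε = (-268/24)(48.00/660.0) ≈ -0.812.
|ε| = 0.81 < 1, so demand is inelastic. A price cut therefore reduces total revenue.

decrease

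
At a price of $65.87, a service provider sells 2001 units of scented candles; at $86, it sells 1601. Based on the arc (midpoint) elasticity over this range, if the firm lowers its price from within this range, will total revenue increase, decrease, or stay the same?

decrease

Arc ε = (-400/20.13)(75.94/1801.0) ≈ -0.838.
|ε| = 0.84 < 1, so demand is inelastic. A price cut therefore reduces total revenue.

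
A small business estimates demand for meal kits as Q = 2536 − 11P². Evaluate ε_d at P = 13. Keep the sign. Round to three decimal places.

At P = 13, Q = 677.
dQ/dP = −22P = -286.
ε = (dQ/dP)(P/Q) = (-286)(13/677).
|ε| > 1, so demand is elastic at this price.

-5.492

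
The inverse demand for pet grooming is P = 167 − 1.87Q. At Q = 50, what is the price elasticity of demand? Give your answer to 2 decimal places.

At Q = 50, P = 167 − 1.87(50) = 73.50.
dP/dQ = −1.87, so dQ/dP = 1/(−1.87) = -0.535.
ε = (dQ/dP)(P/Q) = (-0.535)(73.50/50).

-0.79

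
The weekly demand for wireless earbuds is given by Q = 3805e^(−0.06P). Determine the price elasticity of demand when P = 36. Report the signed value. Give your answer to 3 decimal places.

At P = 36, Q = 438.812.
dQ/dP = −0.06·3805e^(−0.06P) = −0.06Q = -26.329.
ε = (dQ/dP)(P/Q) = (-26.329)(36/438.812).

-2.160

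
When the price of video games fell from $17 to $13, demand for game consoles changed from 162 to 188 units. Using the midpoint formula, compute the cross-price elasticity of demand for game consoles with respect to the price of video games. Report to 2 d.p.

ΔQ_x = 188 − 162 = 26; ΔP_y = 13 − 17 = -4.
Midpoints: P̄_y = 15.00, Q̄_x = 175.0.
ε_xy = (ΔQ_x/ΔP_y)(P̄_y/Q̄_x) = (26/-4)(15.00/175.0).
ε_xy < 0, so the goods are complements.

-0.56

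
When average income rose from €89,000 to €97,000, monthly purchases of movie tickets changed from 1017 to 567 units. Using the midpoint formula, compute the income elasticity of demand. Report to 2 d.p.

ΔQ = -450, ΔI = 8000. Midpoints: Ī = 93,000, Q̄ = 792.0.
ε_I = (ΔQ/ΔI)(Ī/Q̄) = (-450/8000)(93000/792.0).
ε_I < 0, so the good is inferior.

-6.61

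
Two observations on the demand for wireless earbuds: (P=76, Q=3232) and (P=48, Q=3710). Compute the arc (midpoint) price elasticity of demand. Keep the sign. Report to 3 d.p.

-0.305

ΔQ = 3710 − 3232 = 478; ΔP = 48 − 76 = -28.
Midpoints: P̄ = 62.00, Q̄ = 3471.0.
ε = (ΔQ/ΔP)(P̄/Q̄) = (478/-28)(62.00/3471.0).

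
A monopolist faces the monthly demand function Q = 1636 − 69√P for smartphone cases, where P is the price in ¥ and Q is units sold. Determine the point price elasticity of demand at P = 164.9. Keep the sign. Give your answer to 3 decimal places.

-0.591

At P = 164.9, Q = 749.948.
dQ/dP = −69/(2√P) = -2.687.
ε = (dQ/dP)(P/Q) = (-2.687)(164.9/749.948).
|ε| < 1, so demand is inelastic at this price.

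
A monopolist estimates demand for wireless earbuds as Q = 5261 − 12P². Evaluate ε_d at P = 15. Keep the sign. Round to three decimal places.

At P = 15, Q = 2561.
dQ/dP = −24P = -360.
ε = (dQ/dP)(P/Q) = (-360)(15/2561).

-2.109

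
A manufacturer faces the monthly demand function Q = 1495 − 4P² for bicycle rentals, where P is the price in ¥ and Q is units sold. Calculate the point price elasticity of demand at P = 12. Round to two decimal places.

-1.25

At P = 12, Q = 919.
dQ/dP = −8P = -96.
ε = (dQ/dP)(P/Q) = (-96)(12/919).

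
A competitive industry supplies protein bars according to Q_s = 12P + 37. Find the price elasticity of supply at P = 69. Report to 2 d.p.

At P = 69, Q_s = 865.
dQ_s/dP = 12.
ε_s = (dQ_s/dP)(P/Q_s) = (12)(69/865).

0.96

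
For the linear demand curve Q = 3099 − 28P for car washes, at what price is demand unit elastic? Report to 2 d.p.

55.34

For linear demand Q = a − bP, ε = −bP/(a − bP). |ε| = 1 when bP = a − bP, i.e. P = a/(2b).
P = 3099/(2·28) = 3099/56 = 55.3393.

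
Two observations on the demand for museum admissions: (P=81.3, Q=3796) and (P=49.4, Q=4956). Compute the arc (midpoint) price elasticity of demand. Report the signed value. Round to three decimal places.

ΔQ = 4956 − 3796 = 1160; ΔP = 49.4 − 81.3 = -31.9.
Midpoints: P̄ = 65.35, Q̄ = 4376.0.
ε = (ΔQ/ΔP)(P̄/Q̄) = (1160/-31.9)(65.35/4376.0).

-0.543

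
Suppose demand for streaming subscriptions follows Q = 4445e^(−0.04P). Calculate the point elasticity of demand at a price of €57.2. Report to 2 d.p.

-2.29

At P = 57.2, Q = 451.031.
dQ/dP = −0.04·4445e^(−0.04P) = −0.04Q = -18.041.
ε = (dQ/dP)(P/Q) = (-18.041)(57.2/451.031).
|ε| > 1, so demand is elastic at this price.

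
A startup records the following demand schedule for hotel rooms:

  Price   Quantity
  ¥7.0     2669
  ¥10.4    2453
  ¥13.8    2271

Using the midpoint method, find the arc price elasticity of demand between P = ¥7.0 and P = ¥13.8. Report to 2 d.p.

-0.25

At P = 7.0, Q = 2669; at P = 13.8, Q = 2271.
ΔQ = -398, ΔP = 6.8. Midpoints: P̄ = 10.40, Q̄ = 2470.0.
ε = (ΔQ/ΔP)(P̄/Q̄) = (-398/6.8)(10.40/2470.0).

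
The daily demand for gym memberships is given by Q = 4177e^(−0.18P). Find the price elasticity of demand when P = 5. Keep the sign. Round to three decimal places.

At P = 5, Q = 1698.241.
dQ/dP = −0.18·4177e^(−0.18P) = −0.18Q = -305.683.
ε = (dQ/dP)(P/Q) = (-305.683)(5/1698.241).

-0.900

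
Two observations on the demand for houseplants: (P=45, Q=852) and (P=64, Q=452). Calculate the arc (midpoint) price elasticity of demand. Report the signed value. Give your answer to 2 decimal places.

ΔQ = 452 − 852 = -400; ΔP = 64 − 45 = 19.
Midpoints: P̄ = 54.50, Q̄ = 652.0.
ε = (ΔQ/ΔP)(P̄/Q̄) = (-400/19)(54.50/652.0).

-1.76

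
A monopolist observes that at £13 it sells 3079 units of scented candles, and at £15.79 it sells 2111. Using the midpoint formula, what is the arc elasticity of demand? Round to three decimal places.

ΔQ = 2111 − 3079 = -968; ΔP = 15.79 − 13 = 2.79.
Midpoints: P̄ = 14.39, Q̄ = 2595.0.
ε = (ΔQ/ΔP)(P̄/Q̄) = (-968/2.79)(14.39/2595.0).

-1.925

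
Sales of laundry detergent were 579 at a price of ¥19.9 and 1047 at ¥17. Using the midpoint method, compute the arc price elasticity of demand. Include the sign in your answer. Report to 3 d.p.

-3.662

ΔQ = 1047 − 579 = 468; ΔP = 17 − 19.9 = -2.9.
Midpoints: P̄ = 18.45, Q̄ = 813.0.
ε = (ΔQ/ΔP)(P̄/Q̄) = (468/-2.9)(18.45/813.0).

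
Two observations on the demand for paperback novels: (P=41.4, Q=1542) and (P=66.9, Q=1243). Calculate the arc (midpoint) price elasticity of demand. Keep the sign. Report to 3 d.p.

ΔQ = 1243 − 1542 = -299; ΔP = 66.9 − 41.4 = 25.5.
Midpoints: P̄ = 54.15, Q̄ = 1392.5.
ε = (ΔQ/ΔP)(P̄/Q̄) = (-299/25.5)(54.15/1392.5).

-0.456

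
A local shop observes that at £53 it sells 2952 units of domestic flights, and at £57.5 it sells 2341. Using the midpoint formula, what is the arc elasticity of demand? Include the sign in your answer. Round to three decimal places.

-2.835

ΔQ = 2341 − 2952 = -611; ΔP = 57.5 − 53 = 4.5.
Midpoints: P̄ = 55.25, Q̄ = 2646.5.
ε = (ΔQ/ΔP)(P̄/Q̄) = (-611/4.5)(55.25/2646.5).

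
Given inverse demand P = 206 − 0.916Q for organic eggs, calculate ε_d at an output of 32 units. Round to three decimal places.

At Q = 32, P = 206 − 0.916(32) = 176.69.
dP/dQ = −0.916, so dQ/dP = 1/(−0.916) = -1.092.
ε = (dQ/dP)(P/Q) = (-1.092)(176.69/32).

-6.028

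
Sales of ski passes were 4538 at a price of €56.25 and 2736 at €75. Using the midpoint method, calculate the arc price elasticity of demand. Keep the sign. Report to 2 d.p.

-1.73

ΔQ = 2736 − 4538 = -1802; ΔP = 75 − 56.25 = 18.75.
Midpoints: P̄ = 65.62, Q̄ = 3637.0.
ε = (ΔQ/ΔP)(P̄/Q̄) = (-1802/18.75)(65.62/3637.0).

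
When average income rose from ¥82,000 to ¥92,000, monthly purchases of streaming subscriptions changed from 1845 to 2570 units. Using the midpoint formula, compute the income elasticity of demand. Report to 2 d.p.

ΔQ = 725, ΔI = 10000. Midpoints: Ī = 87,000, Q̄ = 2207.5.
ε_I = (ΔQ/ΔI)(Ī/Q̄) = (725/10000)(87000/2207.5).

2.86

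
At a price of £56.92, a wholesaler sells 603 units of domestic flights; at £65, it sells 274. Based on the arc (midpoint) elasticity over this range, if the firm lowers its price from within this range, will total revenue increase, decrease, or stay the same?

Arc ε = (-329/8.08)(60.96/438.5) ≈ -5.661.
|ε| = 5.66 > 1, so demand is elastic. A price cut therefore raises total revenue.

increase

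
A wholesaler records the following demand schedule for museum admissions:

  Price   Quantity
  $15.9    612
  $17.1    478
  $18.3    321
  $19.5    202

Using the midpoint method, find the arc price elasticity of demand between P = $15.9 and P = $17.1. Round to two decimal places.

At P = 15.9, Q = 612; at P = 17.1, Q = 478.
ΔQ = -134, ΔP = 1.2. Midpoints: P̄ = 16.50, Q̄ = 545.0.
ε = (ΔQ/ΔP)(P̄/Q̄) = (-134/1.2)(16.50/545.0).

-3.38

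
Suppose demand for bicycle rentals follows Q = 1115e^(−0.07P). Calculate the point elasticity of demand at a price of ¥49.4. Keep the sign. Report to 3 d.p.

At P = 49.4, Q = 35.114.
dQ/dP = −0.07·1115e^(−0.07P) = −0.07Q = -2.458.
ε = (dQ/dP)(P/Q) = (-2.458)(49.4/35.114).

-3.458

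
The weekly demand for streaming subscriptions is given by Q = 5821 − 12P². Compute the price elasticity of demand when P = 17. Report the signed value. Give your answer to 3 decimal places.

-2.948

At P = 17, Q = 2353.
dQ/dP = −24P = -408.
ε = (dQ/dP)(P/Q) = (-408)(17/2353).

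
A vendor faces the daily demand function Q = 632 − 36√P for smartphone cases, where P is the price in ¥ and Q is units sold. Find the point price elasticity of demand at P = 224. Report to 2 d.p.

At P = 224, Q = 93.201.
dQ/dP = −36/(2√P) = -1.203.
ε = (dQ/dP)(P/Q) = (-1.203)(224/93.201).
|ε| > 1, so demand is elastic at this price.

-2.89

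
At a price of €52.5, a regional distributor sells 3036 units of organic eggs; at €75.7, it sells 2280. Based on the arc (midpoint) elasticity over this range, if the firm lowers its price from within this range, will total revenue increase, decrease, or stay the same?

Arc ε = (-756/23.2)(64.10/2658.0) ≈ -0.786.
|ε| = 0.79 < 1, so demand is inelastic. A price cut therefore reduces total revenue.

decrease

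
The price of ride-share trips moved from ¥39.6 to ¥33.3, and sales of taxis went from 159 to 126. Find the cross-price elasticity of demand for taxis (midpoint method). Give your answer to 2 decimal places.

1.34

ΔQ_x = 126 − 159 = -33; ΔP_y = 33.3 − 39.6 = -6.3.
Midpoints: P̄_y = 36.45, Q̄_x = 142.5.
ε_xy = (ΔQ_x/ΔP_y)(P̄_y/Q̄_x) = (-33/-6.3)(36.45/142.5).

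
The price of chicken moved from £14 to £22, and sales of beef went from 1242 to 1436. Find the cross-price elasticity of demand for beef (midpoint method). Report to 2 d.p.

ΔQ_x = 1436 − 1242 = 194; ΔP_y = 22 − 14 = 8.
Midpoints: P̄_y = 18.00, Q̄_x = 1339.0.
ε_xy = (ΔQ_x/ΔP_y)(P̄_y/Q̄_x) = (194/8)(18.00/1339.0).

0.33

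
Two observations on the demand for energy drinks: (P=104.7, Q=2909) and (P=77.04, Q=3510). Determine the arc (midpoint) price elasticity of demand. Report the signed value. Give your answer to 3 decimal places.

ΔQ = 3510 − 2909 = 601; ΔP = 77.04 − 104.7 = -27.66.
Midpoints: P̄ = 90.87, Q̄ = 3209.5.
ε = (ΔQ/ΔP)(P̄/Q̄) = (601/-27.66)(90.87/3209.5).

-0.615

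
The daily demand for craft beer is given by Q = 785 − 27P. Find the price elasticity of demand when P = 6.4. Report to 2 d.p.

-0.28

At P = 6.4, Q = 612.200.
dQ/dP = −27.
ε = (dQ/dP)(P/Q) = (-27)(6.4/612.200).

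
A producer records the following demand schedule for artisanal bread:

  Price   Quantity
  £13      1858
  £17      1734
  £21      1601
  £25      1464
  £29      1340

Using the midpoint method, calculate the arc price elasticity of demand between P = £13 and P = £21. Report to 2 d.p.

At P = 13, Q = 1858; at P = 21, Q = 1601.
ΔQ = -257, ΔP = 8. Midpoints: P̄ = 17.00, Q̄ = 1729.5.
ε = (ΔQ/ΔP)(P̄/Q̄) = (-257/8)(17.00/1729.5).

-0.32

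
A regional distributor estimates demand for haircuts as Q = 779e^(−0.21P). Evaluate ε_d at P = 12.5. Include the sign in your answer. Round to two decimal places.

At P = 12.5, Q = 56.431.
dQ/dP = −0.21·779e^(−0.21P) = −0.21Q = -11.850.
ε = (dQ/dP)(P/Q) = (-11.850)(12.5/56.431).
|ε| > 1, so demand is elastic at this price.

-2.63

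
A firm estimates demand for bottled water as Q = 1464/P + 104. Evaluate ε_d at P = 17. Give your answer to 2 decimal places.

-0.45

At P = 17, Q = 190.118.
dQ/dP = −1464/P² = -5.066.
ε = (dQ/dP)(P/Q) = (-5.066)(17/190.118).
|ε| < 1, so demand is inelastic at this price.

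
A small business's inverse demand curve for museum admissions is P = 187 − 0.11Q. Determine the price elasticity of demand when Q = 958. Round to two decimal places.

At Q = 958, P = 187 − 0.11(958) = 81.62.
dP/dQ = −0.11, so dQ/dP = 1/(−0.11) = -9.091.
ε = (dQ/dP)(P/Q) = (-9.091)(81.62/958).

-0.77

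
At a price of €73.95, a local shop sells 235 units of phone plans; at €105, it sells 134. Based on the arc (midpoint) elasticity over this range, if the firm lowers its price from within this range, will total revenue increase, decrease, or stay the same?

Arc ε = (-101/31.05)(89.47/184.5) ≈ -1.577.
|ε| = 1.58 > 1, so demand is elastic. A price cut therefore raises total revenue.

increase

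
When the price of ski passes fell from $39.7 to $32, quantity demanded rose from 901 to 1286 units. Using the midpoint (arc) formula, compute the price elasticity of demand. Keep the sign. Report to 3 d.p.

-1.639

ΔQ = 1286 − 901 = 385; ΔP = 32 − 39.7 = -7.7.
Midpoints: P̄ = 35.85, Q̄ = 1093.5.
ε = (ΔQ/ΔP)(P̄/Q̄) = (385/-7.7)(35.85/1093.5).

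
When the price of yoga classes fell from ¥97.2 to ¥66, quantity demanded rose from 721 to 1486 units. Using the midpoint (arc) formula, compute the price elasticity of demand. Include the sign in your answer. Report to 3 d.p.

ΔQ = 1486 − 721 = 765; ΔP = 66 − 97.2 = -31.2.
Midpoints: P̄ = 81.60, Q̄ = 1103.5.
ε = (ΔQ/ΔP)(P̄/Q̄) = (765/-31.2)(81.60/1103.5).

-1.813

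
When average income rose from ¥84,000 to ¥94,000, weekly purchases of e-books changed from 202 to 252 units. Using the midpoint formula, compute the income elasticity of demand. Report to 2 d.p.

1.96

ΔQ = 50, ΔI = 10000. Midpoints: Ī = 89,000, Q̄ = 227.0.
ε_I = (ΔQ/ΔI)(Ī/Q̄) = (50/10000)(89000/227.0).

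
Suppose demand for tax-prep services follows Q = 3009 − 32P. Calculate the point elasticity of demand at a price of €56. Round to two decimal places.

At P = 56, Q = 1217.
dQ/dP = −32.
ε = (dQ/dP)(P/Q) = (-32)(56/1217).

-1.47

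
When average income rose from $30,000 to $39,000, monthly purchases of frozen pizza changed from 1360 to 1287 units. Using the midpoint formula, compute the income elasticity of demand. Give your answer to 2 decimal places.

ΔQ = -73, ΔI = 9000. Midpoints: Ī = 34,500, Q̄ = 1323.5.
ε_I = (ΔQ/ΔI)(Ī/Q̄) = (-73/9000)(34500/1323.5).

-0.21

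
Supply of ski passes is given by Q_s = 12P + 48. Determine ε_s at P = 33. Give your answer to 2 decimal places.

0.89

At P = 33, Q_s = 444.
dQ_s/dP = 12.
ε_s = (dQ_s/dP)(P/Q_s) = (12)(33/444).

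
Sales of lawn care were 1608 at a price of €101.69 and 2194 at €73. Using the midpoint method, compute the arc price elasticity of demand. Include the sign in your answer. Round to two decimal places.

-0.94

ΔQ = 2194 − 1608 = 586; ΔP = 73 − 101.69 = -28.69.
Midpoints: P̄ = 87.34, Q̄ = 1901.0.
ε = (ΔQ/ΔP)(P̄/Q̄) = (586/-28.69)(87.34/1901.0).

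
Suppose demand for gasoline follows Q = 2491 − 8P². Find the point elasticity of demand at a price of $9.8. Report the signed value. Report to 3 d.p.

-0.892

At P = 9.8, Q = 1722.680.
dQ/dP = −16P = -156.800.
ε = (dQ/dP)(P/Q) = (-156.800)(9.8/1722.680).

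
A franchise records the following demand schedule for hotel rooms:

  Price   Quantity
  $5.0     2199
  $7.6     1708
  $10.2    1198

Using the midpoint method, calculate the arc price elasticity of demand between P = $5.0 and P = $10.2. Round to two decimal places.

At P = 5.0, Q = 2199; at P = 10.2, Q = 1198.
ΔQ = -1001, ΔP = 5.2. Midpoints: P̄ = 7.60, Q̄ = 1698.5.
ε = (ΔQ/ΔP)(P̄/Q̄) = (-1001/5.2)(7.60/1698.5).

-0.86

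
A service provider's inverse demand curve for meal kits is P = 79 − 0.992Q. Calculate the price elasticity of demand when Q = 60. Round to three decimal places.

-0.327

At Q = 60, P = 79 − 0.992(60) = 19.48.
dP/dQ = −0.992, so dQ/dP = 1/(−0.992) = -1.008.
ε = (dQ/dP)(P/Q) = (-1.008)(19.48/60).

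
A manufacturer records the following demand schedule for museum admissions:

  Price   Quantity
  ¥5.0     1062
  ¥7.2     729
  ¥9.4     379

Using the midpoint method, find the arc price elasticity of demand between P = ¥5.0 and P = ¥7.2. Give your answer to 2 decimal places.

At P = 5.0, Q = 1062; at P = 7.2, Q = 729.
ΔQ = -333, ΔP = 2.2. Midpoints: P̄ = 6.10, Q̄ = 895.5.
ε = (ΔQ/ΔP)(P̄/Q̄) = (-333/2.2)(6.10/895.5).

-1.03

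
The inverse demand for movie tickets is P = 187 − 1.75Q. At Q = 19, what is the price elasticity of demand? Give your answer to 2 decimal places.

At Q = 19, P = 187 − 1.75(19) = 153.75.
dP/dQ = −1.75, so dQ/dP = 1/(−1.75) = -0.571.
ε = (dQ/dP)(P/Q) = (-0.571)(153.75/19).

-4.62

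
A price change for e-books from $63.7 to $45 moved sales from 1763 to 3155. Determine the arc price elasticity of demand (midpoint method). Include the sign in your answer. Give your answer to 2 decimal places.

-1.65

ΔQ = 3155 − 1763 = 1392; ΔP = 45 − 63.7 = -18.7.
Midpoints: P̄ = 54.35, Q̄ = 2459.0.
ε = (ΔQ/ΔP)(P̄/Q̄) = (1392/-18.7)(54.35/2459.0).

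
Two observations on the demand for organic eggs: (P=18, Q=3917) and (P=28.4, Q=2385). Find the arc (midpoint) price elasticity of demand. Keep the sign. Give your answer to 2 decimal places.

-1.08

ΔQ = 2385 − 3917 = -1532; ΔP = 28.4 − 18 = 10.4.
Midpoints: P̄ = 23.20, Q̄ = 3151.0.
ε = (ΔQ/ΔP)(P̄/Q̄) = (-1532/10.4)(23.20/3151.0).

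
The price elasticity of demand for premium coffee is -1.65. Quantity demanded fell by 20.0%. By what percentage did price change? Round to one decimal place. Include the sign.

%ΔP ≈ %ΔQ / ε = (-20.0%)/(-1.65) = 12.12%.

12.1%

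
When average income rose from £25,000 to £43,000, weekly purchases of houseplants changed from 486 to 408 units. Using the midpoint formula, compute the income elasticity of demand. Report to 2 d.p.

-0.33

ΔQ = -78, ΔI = 18000. Midpoints: Ī = 34,000, Q̄ = 447.0.
ε_I = (ΔQ/ΔI)(Ī/Q̄) = (-78/18000)(34000/447.0).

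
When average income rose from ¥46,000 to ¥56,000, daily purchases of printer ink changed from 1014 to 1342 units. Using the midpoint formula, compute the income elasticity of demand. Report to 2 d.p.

1.42

ΔQ = 328, ΔI = 10000. Midpoints: Ī = 51,000, Q̄ = 1178.0.
ε_I = (ΔQ/ΔI)(Ī/Q̄) = (328/10000)(51000/1178.0).
ε_I > 0, so the good is normal.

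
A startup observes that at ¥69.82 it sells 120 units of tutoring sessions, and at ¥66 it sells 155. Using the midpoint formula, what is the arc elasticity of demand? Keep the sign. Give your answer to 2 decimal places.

-4.53

ΔQ = 155 − 120 = 35; ΔP = 66 − 69.82 = -3.82.
Midpoints: P̄ = 67.91, Q̄ = 137.5.
ε = (ΔQ/ΔP)(P̄/Q̄) = (35/-3.82)(67.91/137.5).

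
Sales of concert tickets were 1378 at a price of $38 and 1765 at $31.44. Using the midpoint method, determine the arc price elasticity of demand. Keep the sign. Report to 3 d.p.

ΔQ = 1765 − 1378 = 387; ΔP = 31.44 − 38 = -6.56.
Midpoints: P̄ = 34.72, Q̄ = 1571.5.
ε = (ΔQ/ΔP)(P̄/Q̄) = (387/-6.56)(34.72/1571.5).

-1.303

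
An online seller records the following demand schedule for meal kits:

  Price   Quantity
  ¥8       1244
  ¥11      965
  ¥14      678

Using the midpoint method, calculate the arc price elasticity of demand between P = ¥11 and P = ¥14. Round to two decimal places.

At P = 11, Q = 965; at P = 14, Q = 678.
ΔQ = -287, ΔP = 3. Midpoints: P̄ = 12.50, Q̄ = 821.5.
ε = (ΔQ/ΔP)(P̄/Q̄) = (-287/3)(12.50/821.5).

-1.46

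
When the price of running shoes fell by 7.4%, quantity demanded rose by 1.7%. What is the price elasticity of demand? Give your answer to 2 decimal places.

ε = %ΔQ / %ΔP = (1.7)/(-7.4) = -0.230.

-0.23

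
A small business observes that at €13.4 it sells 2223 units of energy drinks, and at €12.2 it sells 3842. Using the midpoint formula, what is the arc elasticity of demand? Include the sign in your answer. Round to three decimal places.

ΔQ = 3842 − 2223 = 1619; ΔP = 12.2 − 13.4 = -1.2.
Midpoints: P̄ = 12.80, Q̄ = 3032.5.
ε = (ΔQ/ΔP)(P̄/Q̄) = (1619/-1.2)(12.80/3032.5).

-5.695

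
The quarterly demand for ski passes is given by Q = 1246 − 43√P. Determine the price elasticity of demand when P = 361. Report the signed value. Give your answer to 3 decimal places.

At P = 361, Q = 429.
dQ/dP = −43/(2√P) = -1.132.
ε = (dQ/dP)(P/Q) = (-1.132)(361/429).

-0.952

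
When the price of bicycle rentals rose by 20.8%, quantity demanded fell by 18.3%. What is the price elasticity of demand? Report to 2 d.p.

-0.88

ε = %ΔQ / %ΔP = (-18.3)/(20.8) = -0.880.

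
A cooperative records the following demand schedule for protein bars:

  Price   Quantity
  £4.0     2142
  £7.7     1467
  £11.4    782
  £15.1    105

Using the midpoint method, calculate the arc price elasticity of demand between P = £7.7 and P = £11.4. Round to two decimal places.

-1.57

At P = 7.7, Q = 1467; at P = 11.4, Q = 782.
ΔQ = -685, ΔP = 3.7. Midpoints: P̄ = 9.55, Q̄ = 1124.5.
ε = (ΔQ/ΔP)(P̄/Q̄) = (-685/3.7)(9.55/1124.5).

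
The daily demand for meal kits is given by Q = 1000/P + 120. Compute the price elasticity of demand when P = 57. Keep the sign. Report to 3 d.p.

-0.128

At P = 57, Q = 137.544.
dQ/dP = −1000/P² = -0.308.
ε = (dQ/dP)(P/Q) = (-0.308)(57/137.544).
|ε| < 1, so demand is inelastic at this price.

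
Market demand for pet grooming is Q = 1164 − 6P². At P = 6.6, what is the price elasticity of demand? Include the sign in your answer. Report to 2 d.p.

-0.58

At P = 6.6, Q = 902.640.
dQ/dP = −12P = -79.200.
ε = (dQ/dP)(P/Q) = (-79.200)(6.6/902.640).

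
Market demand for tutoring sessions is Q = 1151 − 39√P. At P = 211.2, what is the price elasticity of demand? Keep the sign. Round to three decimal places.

At P = 211.2, Q = 584.224.
dQ/dP = −39/(2√P) = -1.342.
ε = (dQ/dP)(P/Q) = (-1.342)(211.2/584.224).
|ε| < 1, so demand is inelastic at this price.

-0.485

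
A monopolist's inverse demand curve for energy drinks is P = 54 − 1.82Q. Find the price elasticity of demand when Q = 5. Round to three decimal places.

At Q = 5, P = 54 − 1.82(5) = 44.90.
dP/dQ = −1.82, so dQ/dP = 1/(−1.82) = -0.549.
ε = (dQ/dP)(P/Q) = (-0.549)(44.90/5).

-4.934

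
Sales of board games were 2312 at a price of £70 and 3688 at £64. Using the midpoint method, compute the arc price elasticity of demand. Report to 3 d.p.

-5.122

ΔQ = 3688 − 2312 = 1376; ΔP = 64 − 70 = -6.
Midpoints: P̄ = 67.00, Q̄ = 3000.0.
ε = (ΔQ/ΔP)(P̄/Q̄) = (1376/-6)(67.00/3000.0).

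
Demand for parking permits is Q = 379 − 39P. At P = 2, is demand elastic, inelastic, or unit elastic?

inelastic

Q = 301, dQ/dP = -39.
ε = (dQ/dP)(P/Q) ≈ -0.259.
|ε| = 0.26 < 1.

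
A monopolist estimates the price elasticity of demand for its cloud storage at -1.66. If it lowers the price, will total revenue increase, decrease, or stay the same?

|ε| = 1.66 > 1, so demand is elastic. A price cut therefore raises total revenue.

increase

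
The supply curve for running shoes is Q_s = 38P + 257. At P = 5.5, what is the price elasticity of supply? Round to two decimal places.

0.45

At P = 5.5, Q_s = 466.
dQ_s/dP = 38.
ε_s = (dQ_s/dP)(P/Q_s) = (38)(5.5/466).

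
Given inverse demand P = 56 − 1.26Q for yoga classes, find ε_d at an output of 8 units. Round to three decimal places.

-4.556

At Q = 8, P = 56 − 1.26(8) = 45.92.
dP/dQ = −1.26, so dQ/dP = 1/(−1.26) = -0.794.
ε = (dQ/dP)(P/Q) = (-0.794)(45.92/8).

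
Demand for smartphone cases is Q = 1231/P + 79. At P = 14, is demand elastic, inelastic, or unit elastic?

inelastic

Q = 166.929, dQ/dP = -6.281.
ε = (dQ/dP)(P/Q) ≈ -0.527.
|ε| = 0.53 < 1.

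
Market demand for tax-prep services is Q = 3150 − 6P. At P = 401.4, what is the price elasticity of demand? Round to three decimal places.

At P = 401.4, Q = 741.600.
dQ/dP = −6.
ε = (dQ/dP)(P/Q) = (-6)(401.4/741.600).

-3.248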